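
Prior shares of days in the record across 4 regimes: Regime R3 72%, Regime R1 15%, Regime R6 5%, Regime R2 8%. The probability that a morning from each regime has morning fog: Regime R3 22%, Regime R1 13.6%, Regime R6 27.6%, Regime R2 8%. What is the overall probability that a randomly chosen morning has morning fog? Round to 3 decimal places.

0.199

Compute prior × likelihood for every hypothesis:
  Regime R3: 0.72 × 0.22 = 0.1584
  Regime R1: 0.15 × 0.136 = 0.0204
  Regime R6: 0.05 × 0.276 = 0.0138
  Regime R2: 0.08 × 0.08 = 0.0064
P(fog) = 0.1584 + 0.0204 + 0.0138 + 0.0064 = 0.199 → 0.199.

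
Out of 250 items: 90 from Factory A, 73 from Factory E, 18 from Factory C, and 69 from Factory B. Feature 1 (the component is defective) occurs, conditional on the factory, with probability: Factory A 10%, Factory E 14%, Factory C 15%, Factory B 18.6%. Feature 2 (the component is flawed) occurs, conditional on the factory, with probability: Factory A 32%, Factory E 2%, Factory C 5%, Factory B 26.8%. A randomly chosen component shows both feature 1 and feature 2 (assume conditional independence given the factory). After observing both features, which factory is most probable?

Factory B

Prior × likelihood for each hypothesis:
  Factory A: 0.36 × 0.1 × 0.32 = 0.01152
  Factory E: 0.292 × 0.14 × 0.02 = 0.0008176
  Factory C: 0.072 × 0.15 × 0.05 = 0.00054
  Factory B: 0.276 × 0.186 × 0.268 = 0.013758048
Total = 0.026635648.
Largest term belongs to Factory B, so Factory B is most probable.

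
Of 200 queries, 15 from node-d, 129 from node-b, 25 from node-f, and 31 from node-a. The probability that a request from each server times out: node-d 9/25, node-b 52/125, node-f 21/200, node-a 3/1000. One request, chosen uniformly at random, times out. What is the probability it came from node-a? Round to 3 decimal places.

Compute prior × likelihood for every hypothesis:
  node-d: 0.075 × 0.36 = 0.027
  node-b: 0.645 × 0.416 = 0.26832
  node-f: 0.125 × 0.105 = 0.013125
  node-a: 0.155 × 0.003 = 0.000465
Sum = 0.30891.
P(node-a | evidence) = 0.000465 / 0.30891 ≈ 0.002.

0.002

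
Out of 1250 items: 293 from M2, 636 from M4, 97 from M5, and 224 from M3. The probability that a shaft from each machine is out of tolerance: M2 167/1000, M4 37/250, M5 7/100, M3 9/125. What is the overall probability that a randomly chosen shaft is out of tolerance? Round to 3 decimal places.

0.133

By Bayes' rule, posterior ∝ prior × likelihood:
  M2: 0.2344 × 0.167 = 0.0391448
  M4: 0.5088 × 0.148 = 0.0753024
  M5: 0.0776 × 0.07 = 0.005432
  M3: 0.1792 × 0.072 = 0.0129024
P(oversize) = 0.0391448 + 0.0753024 + 0.005432 + 0.0129024 = 0.1327816 → 0.133.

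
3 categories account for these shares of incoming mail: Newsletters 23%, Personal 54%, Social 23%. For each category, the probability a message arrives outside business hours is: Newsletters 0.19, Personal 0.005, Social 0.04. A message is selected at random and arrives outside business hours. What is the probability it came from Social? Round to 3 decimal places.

Unnormalized posteriors (prior × likelihood):
  Newsletters: 0.23 × 0.19 = 0.0437
  Personal: 0.54 × 0.005 = 0.0027
  Social: 0.23 × 0.04 = 0.0092
Normalizing constant = 0.0556.
P(Social | evidence) = 0.0092 / 0.0556 ≈ 0.165.

0.165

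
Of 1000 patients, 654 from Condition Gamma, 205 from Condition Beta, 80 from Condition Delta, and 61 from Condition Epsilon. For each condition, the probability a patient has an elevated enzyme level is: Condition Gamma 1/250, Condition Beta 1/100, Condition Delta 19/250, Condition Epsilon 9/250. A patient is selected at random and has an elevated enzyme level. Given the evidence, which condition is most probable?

Unnormalized posteriors (prior × likelihood):
  Condition Gamma: 0.654 × 0.004 = 0.002616
  Condition Beta: 0.205 × 0.01 = 0.00205
  Condition Delta: 0.08 × 0.076 = 0.00608
  Condition Epsilon: 0.061 × 0.036 = 0.002196
Sum = 0.012942.
Largest term belongs to Condition Delta, so Condition Delta is most probable.

Condition Delta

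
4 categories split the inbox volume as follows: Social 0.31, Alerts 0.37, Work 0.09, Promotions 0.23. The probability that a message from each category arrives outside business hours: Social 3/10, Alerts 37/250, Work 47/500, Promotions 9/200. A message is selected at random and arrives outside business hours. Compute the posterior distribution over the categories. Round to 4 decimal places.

Prior × likelihood for each hypothesis:
  Social: 0.31 × 0.3 = 0.093
  Alerts: 0.37 × 0.148 = 0.05476
  Work: 0.09 × 0.094 = 0.00846
  Promotions: 0.23 × 0.045 = 0.01035
Total = 0.16657.
P(Social | off-hours) = 0.093/0.16657 ≈ 0.5583
P(Alerts | off-hours) = 0.05476/0.16657 ≈ 0.3288
P(Work | off-hours) = 0.00846/0.16657 ≈ 0.0508
P(Promotions | off-hours) = 0.01035/0.16657 ≈ 0.0621
(Check: 0.5583+0.3288+0.0508+0.0621 = 1.0000.)

Social 0.5583, Alerts 0.3288, Work 0.0508, Promotions 0.0621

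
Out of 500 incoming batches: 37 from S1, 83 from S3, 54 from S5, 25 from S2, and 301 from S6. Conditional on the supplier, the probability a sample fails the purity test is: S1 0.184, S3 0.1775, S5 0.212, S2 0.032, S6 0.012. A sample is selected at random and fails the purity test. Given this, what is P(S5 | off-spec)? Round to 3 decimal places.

0.306

Unnormalized posteriors (prior × likelihood):
  S1: 0.074 × 0.184 = 0.013616
  S3: 0.166 × 0.1775 = 0.029465
  S5: 0.108 × 0.212 = 0.022896
  S2: 0.05 × 0.032 = 0.0016
  S6: 0.602 × 0.012 = 0.007224
Sum = 0.074801.
P(S5 | evidence) = 0.022896 / 0.074801 ≈ 0.306.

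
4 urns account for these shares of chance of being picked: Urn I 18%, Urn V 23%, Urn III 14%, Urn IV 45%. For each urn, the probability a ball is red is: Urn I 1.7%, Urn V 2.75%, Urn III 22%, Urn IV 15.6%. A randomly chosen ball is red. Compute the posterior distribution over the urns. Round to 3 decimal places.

By Bayes' rule, posterior ∝ prior × likelihood:
  Urn I: 0.18 × 0.017 = 0.00306
  Urn V: 0.23 × 0.0275 = 0.006325
  Urn III: 0.14 × 0.22 = 0.0308
  Urn IV: 0.45 × 0.156 = 0.0702
Sum = 0.110385.
P(Urn I | red) = 0.00306/0.110385 ≈ 0.028
P(Urn V | red) = 0.006325/0.110385 ≈ 0.057
P(Urn III | red) = 0.0308/0.110385 ≈ 0.279
P(Urn IV | red) = 0.0702/0.110385 ≈ 0.636

Urn I 0.028, Urn V 0.057, Urn III 0.279, Urn IV 0.636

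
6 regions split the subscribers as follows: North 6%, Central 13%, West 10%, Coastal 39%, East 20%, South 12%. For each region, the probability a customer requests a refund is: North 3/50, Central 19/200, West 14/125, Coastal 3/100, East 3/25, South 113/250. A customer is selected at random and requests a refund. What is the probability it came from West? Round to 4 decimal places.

Unnormalized posteriors (prior × likelihood):
  North: 0.06 × 0.06 = 0.0036
  Central: 0.13 × 0.095 = 0.01235
  West: 0.1 × 0.112 = 0.0112
  Coastal: 0.39 × 0.03 = 0.0117
  East: 0.2 × 0.12 = 0.024
  South: 0.12 × 0.452 = 0.05424
Normalizing constant = 0.11709.
P(West | evidence) = 0.0112 / 0.11709 ≈ 0.0957.

0.0957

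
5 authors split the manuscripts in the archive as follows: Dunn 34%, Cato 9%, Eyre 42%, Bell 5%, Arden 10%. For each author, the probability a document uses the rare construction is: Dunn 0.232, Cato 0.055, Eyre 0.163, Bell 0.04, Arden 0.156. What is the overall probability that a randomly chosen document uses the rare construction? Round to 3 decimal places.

0.170

Compute prior × likelihood for every hypothesis:
  Dunn: 0.34 × 0.232 = 0.07888
  Cato: 0.09 × 0.055 = 0.00495
  Eyre: 0.42 × 0.163 = 0.06846
  Bell: 0.05 × 0.04 = 0.002
  Arden: 0.1 × 0.156 = 0.0156
P(rare-form) = 0.07888 + 0.00495 + 0.06846 + 0.002 + 0.0156 = 0.16989 → 0.170.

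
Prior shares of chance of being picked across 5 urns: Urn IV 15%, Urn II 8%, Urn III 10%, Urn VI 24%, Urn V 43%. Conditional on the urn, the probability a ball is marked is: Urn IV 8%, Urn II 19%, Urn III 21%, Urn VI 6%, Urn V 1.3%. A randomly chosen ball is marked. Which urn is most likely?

Urn III

By Bayes' rule, posterior ∝ prior × likelihood:
  Urn IV: 0.15 × 0.08 = 0.012
  Urn II: 0.08 × 0.19 = 0.0152
  Urn III: 0.1 × 0.21 = 0.021
  Urn VI: 0.24 × 0.06 = 0.0144
  Urn V: 0.43 × 0.013 = 0.00559
Total = 0.06819.
Largest term belongs to Urn III, so Urn III is most probable.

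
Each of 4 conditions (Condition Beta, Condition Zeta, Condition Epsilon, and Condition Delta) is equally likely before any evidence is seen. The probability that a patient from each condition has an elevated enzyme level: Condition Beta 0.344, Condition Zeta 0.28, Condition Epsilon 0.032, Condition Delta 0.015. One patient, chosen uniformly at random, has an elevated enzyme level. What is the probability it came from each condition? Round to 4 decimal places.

With a uniform prior (1/4 each), posterior ∝ likelihood:
  Condition Beta: 0.344
  Condition Zeta: 0.28
  Condition Epsilon: 0.032
  Condition Delta: 0.015
Total = 0.671.
P(Condition Beta | elevated) = 0.344/0.671 ≈ 0.5127
P(Condition Zeta | elevated) = 0.28/0.671 ≈ 0.4173
P(Condition Epsilon | elevated) = 0.032/0.671 ≈ 0.0477
P(Condition Delta | elevated) = 0.015/0.671 ≈ 0.0224

Condition Beta 0.5127, Condition Zeta 0.4173, Condition Epsilon 0.0477, Condition Delta 0.0224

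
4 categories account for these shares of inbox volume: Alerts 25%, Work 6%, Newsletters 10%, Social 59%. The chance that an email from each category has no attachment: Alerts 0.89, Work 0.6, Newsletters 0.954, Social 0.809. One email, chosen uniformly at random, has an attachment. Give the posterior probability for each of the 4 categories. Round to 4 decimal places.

Alerts 0.1629, Work 0.1422, Newsletters 0.0273, Social 0.6676

Taking complements, P(attachment | each) = Alerts 0.11, Work 0.4, Newsletters 0.046, Social 0.191.
Unnormalized posteriors (prior × likelihood):
  Alerts: 0.25 × 0.11 = 0.0275
  Work: 0.06 × 0.4 = 0.024
  Newsletters: 0.1 × 0.046 = 0.0046
  Social: 0.59 × 0.191 = 0.11269
Sum = 0.16879.
P(Alerts | attachment) = 0.0275/0.16879 ≈ 0.1629
P(Work | attachment) = 0.024/0.16879 ≈ 0.1422
P(Newsletters | attachment) = 0.0046/0.16879 ≈ 0.0273
P(Social | attachment) = 0.11269/0.16879 ≈ 0.6676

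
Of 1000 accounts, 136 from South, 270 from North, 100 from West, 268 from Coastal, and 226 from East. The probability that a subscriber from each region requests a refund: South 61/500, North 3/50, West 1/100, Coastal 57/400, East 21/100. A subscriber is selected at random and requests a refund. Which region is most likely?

Prior × likelihood for each hypothesis:
  South: 0.136 × 0.122 = 0.016592
  North: 0.27 × 0.06 = 0.0162
  West: 0.1 × 0.01 = 0.001
  Coastal: 0.268 × 0.1425 = 0.03819
  East: 0.226 × 0.21 = 0.04746
Sum = 0.119442.
Largest term belongs to East, so East is most probable.

East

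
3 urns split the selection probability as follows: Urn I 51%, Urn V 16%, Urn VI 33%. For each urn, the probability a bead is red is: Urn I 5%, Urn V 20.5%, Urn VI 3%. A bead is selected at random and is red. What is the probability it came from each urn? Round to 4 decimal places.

Compute prior × likelihood for every hypothesis:
  Urn I: 0.51 × 0.05 = 0.0255
  Urn V: 0.16 × 0.205 = 0.0328
  Urn VI: 0.33 × 0.03 = 0.0099
Normalizing constant = 0.0682.
P(Urn I | red) = 0.0255/0.0682 ≈ 0.3739
P(Urn V | red) = 0.0328/0.0682 ≈ 0.4809
P(Urn VI | red) = 0.0099/0.0682 ≈ 0.1452

Urn I 0.3739, Urn V 0.4809, Urn VI 0.1452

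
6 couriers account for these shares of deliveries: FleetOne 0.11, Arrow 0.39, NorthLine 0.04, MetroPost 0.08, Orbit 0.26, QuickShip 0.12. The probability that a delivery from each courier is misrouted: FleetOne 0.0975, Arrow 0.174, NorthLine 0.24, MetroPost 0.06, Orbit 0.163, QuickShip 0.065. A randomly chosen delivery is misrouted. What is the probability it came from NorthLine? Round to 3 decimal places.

0.067

Compute prior × likelihood for every hypothesis:
  FleetOne: 0.11 × 0.0975 = 0.010725
  Arrow: 0.39 × 0.174 = 0.06786
  NorthLine: 0.04 × 0.24 = 0.0096
  MetroPost: 0.08 × 0.06 = 0.0048
  Orbit: 0.26 × 0.163 = 0.04238
  QuickShip: 0.12 × 0.065 = 0.0078
Total = 0.143165.
P(NorthLine | evidence) = 0.0096 / 0.143165 ≈ 0.067.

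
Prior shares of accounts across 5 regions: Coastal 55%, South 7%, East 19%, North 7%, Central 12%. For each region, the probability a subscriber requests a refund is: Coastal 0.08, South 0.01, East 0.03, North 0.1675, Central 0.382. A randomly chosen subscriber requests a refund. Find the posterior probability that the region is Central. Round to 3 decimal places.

By Bayes' rule, posterior ∝ prior × likelihood:
  Coastal: 0.55 × 0.08 = 0.044
  South: 0.07 × 0.01 = 0.0007
  East: 0.19 × 0.03 = 0.0057
  North: 0.07 × 0.1675 = 0.011725
  Central: 0.12 × 0.382 = 0.04584
Total = 0.107965.
P(Central | evidence) = 0.04584 / 0.107965 ≈ 0.425.

0.425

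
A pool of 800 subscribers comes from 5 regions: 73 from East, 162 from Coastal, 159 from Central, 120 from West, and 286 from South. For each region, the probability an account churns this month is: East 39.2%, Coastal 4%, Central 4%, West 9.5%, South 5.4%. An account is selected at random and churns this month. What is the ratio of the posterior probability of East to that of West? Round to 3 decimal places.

2.510

By Bayes' rule, posterior ∝ prior × likelihood:
  East: 0.09125 × 0.392 = 0.03577
  Coastal: 0.2025 × 0.04 = 0.0081
  Central: 0.19875 × 0.04 = 0.00795
  West: 0.15 × 0.095 = 0.01425
  South: 0.3575 × 0.054 = 0.019305
Normalizing constant = 0.085375.
The ratio is 0.03577 / 0.01425 (the normalizer cancels) = 2.510.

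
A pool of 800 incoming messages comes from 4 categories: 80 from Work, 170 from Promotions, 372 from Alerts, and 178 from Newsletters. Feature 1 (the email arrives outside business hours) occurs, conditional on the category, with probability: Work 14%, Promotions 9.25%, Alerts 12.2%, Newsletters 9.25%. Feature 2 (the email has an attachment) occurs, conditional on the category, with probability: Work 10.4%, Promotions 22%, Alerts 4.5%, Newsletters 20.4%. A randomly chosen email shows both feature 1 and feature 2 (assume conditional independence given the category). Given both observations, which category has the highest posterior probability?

Promotions

Unnormalized posteriors (prior × likelihood):
  Work: 0.1 × 0.14 × 0.104 = 0.001456
  Promotions: 0.2125 × 0.0925 × 0.22 = 0.004324375
  Alerts: 0.465 × 0.122 × 0.045 = 0.00255285
  Newsletters: 0.2225 × 0.0925 × 0.204 = 0.004198575
Normalizing constant = 0.0125318.
Largest term belongs to Promotions, so Promotions is most probable.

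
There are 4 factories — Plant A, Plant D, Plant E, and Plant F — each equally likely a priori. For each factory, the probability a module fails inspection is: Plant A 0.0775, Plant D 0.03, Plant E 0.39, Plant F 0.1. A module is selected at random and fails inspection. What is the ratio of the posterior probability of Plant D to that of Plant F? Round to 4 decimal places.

Since the prior is uniform, the posterior is proportional to the likelihood:
  Plant A: 0.0775
  Plant D: 0.03
  Plant E: 0.39
  Plant F: 0.1
Sum = 0.5975.
The ratio is 0.03 / 0.1 (the normalizer cancels) = 0.3000.

0.3000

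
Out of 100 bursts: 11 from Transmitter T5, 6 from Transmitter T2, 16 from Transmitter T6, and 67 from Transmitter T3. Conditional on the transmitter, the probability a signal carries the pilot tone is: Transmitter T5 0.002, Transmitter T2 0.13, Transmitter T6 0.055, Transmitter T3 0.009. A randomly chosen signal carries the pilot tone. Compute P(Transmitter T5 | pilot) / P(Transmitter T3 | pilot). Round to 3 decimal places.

0.036

By Bayes' rule, posterior ∝ prior × likelihood:
  Transmitter T5: 0.11 × 0.002 = 0.00022
  Transmitter T2: 0.06 × 0.13 = 0.0078
  Transmitter T6: 0.16 × 0.055 = 0.0088
  Transmitter T3: 0.67 × 0.009 = 0.00603
Total = 0.02285.
The ratio is 0.00022 / 0.00603 (the normalizer cancels) = 0.036.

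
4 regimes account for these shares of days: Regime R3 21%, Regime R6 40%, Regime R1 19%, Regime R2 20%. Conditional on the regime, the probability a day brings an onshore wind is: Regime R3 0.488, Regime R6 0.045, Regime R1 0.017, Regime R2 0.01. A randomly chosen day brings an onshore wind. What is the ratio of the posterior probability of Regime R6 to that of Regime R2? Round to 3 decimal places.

9.000

Compute prior × likelihood for every hypothesis:
  Regime R3: 0.21 × 0.488 = 0.10248
  Regime R6: 0.4 × 0.045 = 0.018
  Regime R1: 0.19 × 0.017 = 0.00323
  Regime R2: 0.2 × 0.01 = 0.002
Total = 0.12571.
The ratio is 0.018 / 0.002 (the normalizer cancels) = 9.000.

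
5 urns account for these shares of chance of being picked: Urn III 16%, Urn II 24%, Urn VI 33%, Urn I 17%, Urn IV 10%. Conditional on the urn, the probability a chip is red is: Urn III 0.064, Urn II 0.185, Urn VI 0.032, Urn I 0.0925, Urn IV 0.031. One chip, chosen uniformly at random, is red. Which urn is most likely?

Prior × likelihood for each hypothesis:
  Urn III: 0.16 × 0.064 = 0.01024
  Urn II: 0.24 × 0.185 = 0.0444
  Urn VI: 0.33 × 0.032 = 0.01056
  Urn I: 0.17 × 0.0925 = 0.015725
  Urn IV: 0.1 × 0.031 = 0.0031
Total = 0.084025.
Largest term belongs to Urn II, so Urn II is most probable.

Urn II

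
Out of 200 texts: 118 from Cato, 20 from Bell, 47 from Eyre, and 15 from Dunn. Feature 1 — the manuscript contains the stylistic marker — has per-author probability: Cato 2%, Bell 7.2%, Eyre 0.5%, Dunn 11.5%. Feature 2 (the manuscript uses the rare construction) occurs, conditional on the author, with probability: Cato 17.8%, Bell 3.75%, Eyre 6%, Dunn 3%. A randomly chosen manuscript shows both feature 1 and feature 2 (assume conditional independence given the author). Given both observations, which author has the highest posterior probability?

Cato

Unnormalized posteriors (prior × likelihood):
  Cato: 0.59 × 0.02 × 0.178 = 0.0021004
  Bell: 0.1 × 0.072 × 0.0375 = 0.00027
  Eyre: 0.235 × 0.005 × 0.06 = 0.0000705
  Dunn: 0.075 × 0.115 × 0.03 = 0.00025875
Normalizing constant = 0.00269965.
Largest term belongs to Cato, so Cato is most probable.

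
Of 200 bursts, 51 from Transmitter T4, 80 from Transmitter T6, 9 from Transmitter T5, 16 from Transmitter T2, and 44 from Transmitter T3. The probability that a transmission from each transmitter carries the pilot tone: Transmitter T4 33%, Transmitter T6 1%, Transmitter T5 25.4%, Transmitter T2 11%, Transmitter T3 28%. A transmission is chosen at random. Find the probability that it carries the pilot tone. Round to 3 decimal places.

Prior × likelihood for each hypothesis:
  Transmitter T4: 0.255 × 0.33 = 0.08415
  Transmitter T6: 0.4 × 0.01 = 0.004
  Transmitter T5: 0.045 × 0.254 = 0.01143
  Transmitter T2: 0.08 × 0.11 = 0.0088
  Transmitter T3: 0.22 × 0.28 = 0.0616
P(pilot) = 0.08415 + 0.004 + 0.01143 + 0.0088 + 0.0616 = 0.16998 → 0.170.

0.170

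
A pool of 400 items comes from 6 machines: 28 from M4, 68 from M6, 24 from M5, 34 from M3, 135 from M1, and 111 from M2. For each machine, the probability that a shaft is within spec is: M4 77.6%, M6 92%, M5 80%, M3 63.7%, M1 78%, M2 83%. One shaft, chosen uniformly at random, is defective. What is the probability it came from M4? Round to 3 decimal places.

0.081

Taking complements, P(defective | each) = M4 0.224, M6 0.08, M5 0.2, M3 0.363, M1 0.22, M2 0.17.
Unnormalized posteriors (prior × likelihood):
  M4: 0.07 × 0.224 = 0.01568
  M6: 0.17 × 0.08 = 0.0136
  M5: 0.06 × 0.2 = 0.012
  M3: 0.085 × 0.363 = 0.030855
  M1: 0.3375 × 0.22 = 0.07425
  M2: 0.2775 × 0.17 = 0.047175
Sum = 0.19356.
P(M4 | evidence) = 0.01568 / 0.19356 ≈ 0.081.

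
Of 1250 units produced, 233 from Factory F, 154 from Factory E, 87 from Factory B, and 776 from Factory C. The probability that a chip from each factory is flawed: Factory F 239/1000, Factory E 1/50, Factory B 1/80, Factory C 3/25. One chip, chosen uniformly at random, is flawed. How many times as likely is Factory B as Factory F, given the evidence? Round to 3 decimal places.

0.020

Unnormalized posteriors (prior × likelihood):
  Factory F: 0.1864 × 0.239 = 0.0445496
  Factory E: 0.1232 × 0.02 = 0.002464
  Factory B: 0.0696 × 0.0125 = 0.00087
  Factory C: 0.6208 × 0.12 = 0.074496
Total = 0.1223796.
The ratio is 0.00087 / 0.0445496 (the normalizer cancels) = 0.020.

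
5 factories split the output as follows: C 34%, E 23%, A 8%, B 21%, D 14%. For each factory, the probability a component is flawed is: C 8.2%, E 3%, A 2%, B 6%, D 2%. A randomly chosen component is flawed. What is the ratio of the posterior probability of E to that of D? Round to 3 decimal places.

2.464

Unnormalized posteriors (prior × likelihood):
  C: 0.34 × 0.082 = 0.02788
  E: 0.23 × 0.03 = 0.0069
  A: 0.08 × 0.02 = 0.0016
  B: 0.21 × 0.06 = 0.0126
  D: 0.14 × 0.02 = 0.0028
Sum = 0.05178.
The ratio is 0.0069 / 0.0028 (the normalizer cancels) = 2.464.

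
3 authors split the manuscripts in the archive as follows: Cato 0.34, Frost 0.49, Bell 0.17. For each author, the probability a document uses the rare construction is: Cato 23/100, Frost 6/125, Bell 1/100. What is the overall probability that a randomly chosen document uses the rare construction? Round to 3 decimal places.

Compute prior × likelihood for every hypothesis:
  Cato: 0.34 × 0.23 = 0.0782
  Frost: 0.49 × 0.048 = 0.02352
  Bell: 0.17 × 0.01 = 0.0017
P(rare-form) = 0.0782 + 0.02352 + 0.0017 = 0.10342 → 0.103.

0.103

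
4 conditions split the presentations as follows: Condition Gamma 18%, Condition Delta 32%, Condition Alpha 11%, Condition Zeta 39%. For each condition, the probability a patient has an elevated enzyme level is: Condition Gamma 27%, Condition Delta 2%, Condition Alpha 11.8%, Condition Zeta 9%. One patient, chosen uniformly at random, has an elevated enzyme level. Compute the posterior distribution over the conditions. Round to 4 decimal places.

Unnormalized posteriors (prior × likelihood):
  Condition Gamma: 0.18 × 0.27 = 0.0486
  Condition Delta: 0.32 × 0.02 = 0.0064
  Condition Alpha: 0.11 × 0.118 = 0.01298
  Condition Zeta: 0.39 × 0.09 = 0.0351
Total = 0.10308.
P(Condition Gamma | elevated) = 0.0486/0.10308 ≈ 0.4715
P(Condition Delta | elevated) = 0.0064/0.10308 ≈ 0.0621
P(Condition Alpha | elevated) = 0.01298/0.10308 ≈ 0.1259
P(Condition Zeta | elevated) = 0.0351/0.10308 ≈ 0.3405
(Check: 0.4715+0.0621+0.1259+0.3405 = 1.0000.)

Condition Gamma 0.4715, Condition Delta 0.0621, Condition Alpha 0.1259, Condition Zeta 0.3405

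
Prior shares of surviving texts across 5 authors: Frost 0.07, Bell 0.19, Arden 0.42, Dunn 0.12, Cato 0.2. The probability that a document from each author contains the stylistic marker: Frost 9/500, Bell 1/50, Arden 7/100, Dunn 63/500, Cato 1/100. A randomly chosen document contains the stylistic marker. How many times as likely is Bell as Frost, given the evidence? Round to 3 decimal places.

By Bayes' rule, posterior ∝ prior × likelihood:
  Frost: 0.07 × 0.018 = 0.00126
  Bell: 0.19 × 0.02 = 0.0038
  Arden: 0.42 × 0.07 = 0.0294
  Dunn: 0.12 × 0.126 = 0.01512
  Cato: 0.2 × 0.01 = 0.002
Sum = 0.05158.
The ratio is 0.0038 / 0.00126 (the normalizer cancels) = 3.016.

3.016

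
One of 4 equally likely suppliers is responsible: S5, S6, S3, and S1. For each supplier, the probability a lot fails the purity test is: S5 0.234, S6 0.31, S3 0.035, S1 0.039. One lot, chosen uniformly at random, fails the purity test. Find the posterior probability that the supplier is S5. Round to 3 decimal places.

Since the prior is uniform, the posterior is proportional to the likelihood:
  S5: 0.234
  S6: 0.31
  S3: 0.035
  S1: 0.039
Total = 0.618.
P(S5 | evidence) = 0.234 / 0.618 ≈ 0.379.

0.379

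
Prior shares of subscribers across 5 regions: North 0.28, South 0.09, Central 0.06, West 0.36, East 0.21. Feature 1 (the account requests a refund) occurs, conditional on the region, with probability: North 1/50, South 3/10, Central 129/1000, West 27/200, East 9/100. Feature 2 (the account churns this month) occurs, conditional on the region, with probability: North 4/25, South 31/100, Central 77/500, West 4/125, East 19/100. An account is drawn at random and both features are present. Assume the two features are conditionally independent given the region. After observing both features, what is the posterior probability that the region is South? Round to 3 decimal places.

0.536

Unnormalized posteriors (prior × likelihood):
  North: 0.28 × 0.02 × 0.16 = 0.000896
  South: 0.09 × 0.3 × 0.31 = 0.00837
  Central: 0.06 × 0.129 × 0.154 = 0.00119196
  West: 0.36 × 0.135 × 0.032 = 0.0015552
  East: 0.21 × 0.09 × 0.19 = 0.003591
Sum = 0.01560416.
P(South | evidence) = 0.00837 / 0.01560416 ≈ 0.536.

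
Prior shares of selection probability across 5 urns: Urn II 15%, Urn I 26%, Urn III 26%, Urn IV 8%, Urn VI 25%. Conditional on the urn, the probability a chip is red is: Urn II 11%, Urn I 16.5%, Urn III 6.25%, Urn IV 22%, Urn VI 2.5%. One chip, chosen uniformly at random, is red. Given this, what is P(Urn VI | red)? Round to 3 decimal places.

0.063

Prior × likelihood for each hypothesis:
  Urn II: 0.15 × 0.11 = 0.0165
  Urn I: 0.26 × 0.165 = 0.0429
  Urn III: 0.26 × 0.0625 = 0.01625
  Urn IV: 0.08 × 0.22 = 0.0176
  Urn VI: 0.25 × 0.025 = 0.00625
Sum = 0.0995.
P(Urn VI | evidence) = 0.00625 / 0.0995 ≈ 0.063.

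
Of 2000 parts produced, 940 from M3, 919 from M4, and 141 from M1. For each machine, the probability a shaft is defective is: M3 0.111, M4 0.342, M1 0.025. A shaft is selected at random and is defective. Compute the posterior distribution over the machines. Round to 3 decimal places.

Unnormalized posteriors (prior × likelihood):
  M3: 0.47 × 0.111 = 0.05217
  M4: 0.4595 × 0.342 = 0.157149
  M1: 0.0705 × 0.025 = 0.0017625
Sum = 0.2110815.
P(M3 | defective) = 0.05217/0.2110815 ≈ 0.247
P(M4 | defective) = 0.157149/0.2110815 ≈ 0.744
P(M1 | defective) = 0.0017625/0.2110815 ≈ 0.008

M3 0.247, M4 0.744, M1 0.008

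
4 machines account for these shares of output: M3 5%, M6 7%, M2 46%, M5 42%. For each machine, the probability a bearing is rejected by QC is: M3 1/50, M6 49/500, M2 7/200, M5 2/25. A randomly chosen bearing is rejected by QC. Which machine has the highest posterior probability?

Compute prior × likelihood for every hypothesis:
  M3: 0.05 × 0.02 = 0.001
  M6: 0.07 × 0.098 = 0.00686
  M2: 0.46 × 0.035 = 0.0161
  M5: 0.42 × 0.08 = 0.0336
Sum = 0.05756.
Largest term belongs to M5, so M5 is most probable.

M5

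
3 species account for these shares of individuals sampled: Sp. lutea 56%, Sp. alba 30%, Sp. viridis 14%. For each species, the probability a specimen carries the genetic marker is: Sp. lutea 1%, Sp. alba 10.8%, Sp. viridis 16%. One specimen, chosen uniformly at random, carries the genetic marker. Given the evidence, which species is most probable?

Sp. alba

By Bayes' rule, posterior ∝ prior × likelihood:
  Sp. lutea: 0.56 × 0.01 = 0.0056
  Sp. alba: 0.3 × 0.108 = 0.0324
  Sp. viridis: 0.14 × 0.16 = 0.0224
Total = 0.0604.
Largest term belongs to Sp. alba, so Sp. alba is most probable.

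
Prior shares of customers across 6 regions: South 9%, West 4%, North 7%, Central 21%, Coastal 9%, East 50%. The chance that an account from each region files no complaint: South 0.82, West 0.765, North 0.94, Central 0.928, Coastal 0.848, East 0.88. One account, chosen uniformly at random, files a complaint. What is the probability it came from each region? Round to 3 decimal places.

Taking complements, P(complaint | each) = South 0.18, West 0.235, North 0.06, Central 0.072, Coastal 0.152, East 0.12.
Prior × likelihood for each hypothesis:
  South: 0.09 × 0.18 = 0.0162
  West: 0.04 × 0.235 = 0.0094
  North: 0.07 × 0.06 = 0.0042
  Central: 0.21 × 0.072 = 0.01512
  Coastal: 0.09 × 0.152 = 0.01368
  East: 0.5 × 0.12 = 0.06
Normalizing constant = 0.1186.
P(South | complaint) = 0.0162/0.1186 ≈ 0.137
P(West | complaint) = 0.0094/0.1186 ≈ 0.079
P(North | complaint) = 0.0042/0.1186 ≈ 0.035
P(Central | complaint) = 0.01512/0.1186 ≈ 0.127
P(Coastal | complaint) = 0.01368/0.1186 ≈ 0.115
P(East | complaint) = 0.06/0.1186 ≈ 0.506

South 0.137, West 0.079, North 0.035, Central 0.127, Coastal 0.115, East 0.506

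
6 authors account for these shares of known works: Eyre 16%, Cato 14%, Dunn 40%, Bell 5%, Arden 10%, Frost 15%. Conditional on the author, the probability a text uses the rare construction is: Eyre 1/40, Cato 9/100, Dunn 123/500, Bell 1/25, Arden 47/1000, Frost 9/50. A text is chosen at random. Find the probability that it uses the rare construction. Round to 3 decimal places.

Prior × likelihood for each hypothesis:
  Eyre: 0.16 × 0.025 = 0.004
  Cato: 0.14 × 0.09 = 0.0126
  Dunn: 0.4 × 0.246 = 0.0984
  Bell: 0.05 × 0.04 = 0.002
  Arden: 0.1 × 0.047 = 0.0047
  Frost: 0.15 × 0.18 = 0.027
P(rare-form) = 0.004 + 0.0126 + 0.0984 + 0.002 + 0.0047 + 0.027 = 0.1487 → 0.149.

0.149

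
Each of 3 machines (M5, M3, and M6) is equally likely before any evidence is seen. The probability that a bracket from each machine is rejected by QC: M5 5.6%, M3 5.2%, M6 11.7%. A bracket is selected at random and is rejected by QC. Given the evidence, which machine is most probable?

With a uniform prior (1/3 each), posterior ∝ likelihood:
  M5: 0.056
  M3: 0.052
  M6: 0.117
Normalizing constant = 0.225.
Largest term belongs to M6, so M6 is most probable.

M6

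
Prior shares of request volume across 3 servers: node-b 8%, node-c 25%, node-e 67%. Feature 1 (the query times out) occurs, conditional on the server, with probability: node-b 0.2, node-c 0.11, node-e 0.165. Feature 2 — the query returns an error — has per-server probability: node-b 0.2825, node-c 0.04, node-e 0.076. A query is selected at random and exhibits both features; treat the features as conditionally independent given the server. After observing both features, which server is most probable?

Prior × likelihood for each hypothesis:
  node-b: 0.08 × 0.2 × 0.2825 = 0.00452
  node-c: 0.25 × 0.11 × 0.04 = 0.0011
  node-e: 0.67 × 0.165 × 0.076 = 0.0084018
Normalizing constant = 0.0140218.
Largest term belongs to node-e, so node-e is most probable.

node-e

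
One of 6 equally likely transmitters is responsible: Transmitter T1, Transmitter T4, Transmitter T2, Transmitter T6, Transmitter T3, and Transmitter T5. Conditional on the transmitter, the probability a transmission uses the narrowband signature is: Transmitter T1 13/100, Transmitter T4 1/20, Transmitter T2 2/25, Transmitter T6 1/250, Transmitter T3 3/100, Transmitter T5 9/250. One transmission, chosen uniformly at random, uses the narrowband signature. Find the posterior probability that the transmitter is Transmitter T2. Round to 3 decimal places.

Since the prior is uniform, the posterior is proportional to the likelihood:
  Transmitter T1: 0.13
  Transmitter T4: 0.05
  Transmitter T2: 0.08
  Transmitter T6: 0.004
  Transmitter T3: 0.03
  Transmitter T5: 0.036
Sum = 0.33.
P(Transmitter T2 | evidence) = 0.08 / 0.33 ≈ 0.242.

0.242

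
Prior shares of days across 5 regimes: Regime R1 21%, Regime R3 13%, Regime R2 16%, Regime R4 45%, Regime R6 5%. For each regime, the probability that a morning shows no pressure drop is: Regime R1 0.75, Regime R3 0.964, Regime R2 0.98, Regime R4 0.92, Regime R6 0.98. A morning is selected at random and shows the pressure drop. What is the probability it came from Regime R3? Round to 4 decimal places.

0.0481

Taking complements, P(drop | each) = Regime R1 0.25, Regime R3 0.036, Regime R2 0.02, Regime R4 0.08, Regime R6 0.02.
Compute prior × likelihood for every hypothesis:
  Regime R1: 0.21 × 0.25 = 0.0525
  Regime R3: 0.13 × 0.036 = 0.00468
  Regime R2: 0.16 × 0.02 = 0.0032
  Regime R4: 0.45 × 0.08 = 0.036
  Regime R6: 0.05 × 0.02 = 0.001
Sum = 0.09738.
P(Regime R3 | evidence) = 0.00468 / 0.09738 ≈ 0.0481.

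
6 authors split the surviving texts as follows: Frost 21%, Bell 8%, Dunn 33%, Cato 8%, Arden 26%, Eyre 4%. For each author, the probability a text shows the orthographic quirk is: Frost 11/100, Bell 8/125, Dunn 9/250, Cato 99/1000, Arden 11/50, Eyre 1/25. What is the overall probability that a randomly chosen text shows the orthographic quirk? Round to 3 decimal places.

By Bayes' rule, posterior ∝ prior × likelihood:
  Frost: 0.21 × 0.11 = 0.0231
  Bell: 0.08 × 0.064 = 0.00512
  Dunn: 0.33 × 0.036 = 0.01188
  Cato: 0.08 × 0.099 = 0.00792
  Arden: 0.26 × 0.22 = 0.0572
  Eyre: 0.04 × 0.04 = 0.0016
P(quirk) = 0.0231 + 0.00512 + 0.01188 + 0.00792 + 0.0572 + 0.0016 = 0.10682 → 0.107.

0.107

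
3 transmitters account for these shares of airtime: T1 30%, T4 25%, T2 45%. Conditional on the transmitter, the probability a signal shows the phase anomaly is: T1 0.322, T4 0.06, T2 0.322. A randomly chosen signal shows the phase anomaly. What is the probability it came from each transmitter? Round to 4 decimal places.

Prior × likelihood for each hypothesis:
  T1: 0.3 × 0.322 = 0.0966
  T4: 0.25 × 0.06 = 0.015
  T2: 0.45 × 0.322 = 0.1449
Normalizing constant = 0.2565.
P(T1 | anomaly) = 0.0966/0.2565 ≈ 0.3766
P(T4 | anomaly) = 0.015/0.2565 ≈ 0.0585
P(T2 | anomaly) = 0.1449/0.2565 ≈ 0.5649

T1 0.3766, T4 0.0585, T2 0.5649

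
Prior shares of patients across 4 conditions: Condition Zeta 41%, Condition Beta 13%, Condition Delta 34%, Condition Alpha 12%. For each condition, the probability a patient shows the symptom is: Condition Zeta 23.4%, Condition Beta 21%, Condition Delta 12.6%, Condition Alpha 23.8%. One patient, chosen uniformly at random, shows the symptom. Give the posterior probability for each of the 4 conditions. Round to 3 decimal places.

Condition Zeta 0.493, Condition Beta 0.140, Condition Delta 0.220, Condition Alpha 0.147

Prior × likelihood for each hypothesis:
  Condition Zeta: 0.41 × 0.234 = 0.09594
  Condition Beta: 0.13 × 0.21 = 0.0273
  Condition Delta: 0.34 × 0.126 = 0.04284
  Condition Alpha: 0.12 × 0.238 = 0.02856
Total = 0.19464.
P(Condition Zeta | symptomatic) = 0.09594/0.19464 ≈ 0.493
P(Condition Beta | symptomatic) = 0.0273/0.19464 ≈ 0.140
P(Condition Delta | symptomatic) = 0.04284/0.19464 ≈ 0.220
P(Condition Alpha | symptomatic) = 0.02856/0.19464 ≈ 0.147
(Check: 0.493+0.140+0.220+0.147 = 1.000.)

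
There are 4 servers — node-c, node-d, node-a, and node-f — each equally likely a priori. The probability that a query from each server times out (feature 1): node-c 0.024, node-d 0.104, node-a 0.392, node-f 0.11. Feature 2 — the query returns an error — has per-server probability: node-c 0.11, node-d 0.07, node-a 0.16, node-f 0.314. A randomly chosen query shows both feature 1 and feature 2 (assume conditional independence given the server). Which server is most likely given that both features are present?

node-a

Since the prior is uniform, the posterior is proportional to the likelihood:
  node-c: 0.024 × 0.11 = 0.00264
  node-d: 0.104 × 0.07 = 0.00728
  node-a: 0.392 × 0.16 = 0.06272
  node-f: 0.11 × 0.314 = 0.03454
Normalizing constant = 0.10718.
Largest term belongs to node-a, so node-a is most probable.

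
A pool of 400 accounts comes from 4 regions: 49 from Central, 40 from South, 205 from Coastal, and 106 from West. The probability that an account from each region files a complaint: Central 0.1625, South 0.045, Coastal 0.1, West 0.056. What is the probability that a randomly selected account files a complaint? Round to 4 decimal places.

0.0905

Prior × likelihood for each hypothesis:
  Central: 0.1225 × 0.1625 = 0.01990625
  South: 0.1 × 0.045 = 0.0045
  Coastal: 0.5125 × 0.1 = 0.05125
  West: 0.265 × 0.056 = 0.01484
P(complaint) = 0.01990625 + 0.0045 + 0.05125 + 0.01484 = 0.09049625 → 0.0905.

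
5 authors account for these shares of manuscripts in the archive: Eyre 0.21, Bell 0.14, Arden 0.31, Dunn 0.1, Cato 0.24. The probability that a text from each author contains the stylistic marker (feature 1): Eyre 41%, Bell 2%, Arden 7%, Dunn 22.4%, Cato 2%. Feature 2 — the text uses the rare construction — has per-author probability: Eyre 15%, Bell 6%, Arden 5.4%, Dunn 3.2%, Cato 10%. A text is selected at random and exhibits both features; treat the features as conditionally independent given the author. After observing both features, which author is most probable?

Unnormalized posteriors (prior × likelihood):
  Eyre: 0.21 × 0.41 × 0.15 = 0.012915
  Bell: 0.14 × 0.02 × 0.06 = 0.000168
  Arden: 0.31 × 0.07 × 0.054 = 0.0011718
  Dunn: 0.1 × 0.224 × 0.032 = 0.0007168
  Cato: 0.24 × 0.02 × 0.1 = 0.00048
Normalizing constant = 0.0154516.
Largest term belongs to Eyre, so Eyre is most probable.

Eyre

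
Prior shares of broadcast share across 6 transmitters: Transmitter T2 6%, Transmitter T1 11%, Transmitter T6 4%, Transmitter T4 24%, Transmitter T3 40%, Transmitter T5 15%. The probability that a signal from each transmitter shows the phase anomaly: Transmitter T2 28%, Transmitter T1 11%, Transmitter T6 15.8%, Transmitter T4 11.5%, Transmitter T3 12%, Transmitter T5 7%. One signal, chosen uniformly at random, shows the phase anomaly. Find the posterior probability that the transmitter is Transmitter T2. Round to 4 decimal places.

0.1385

By Bayes' rule, posterior ∝ prior × likelihood:
  Transmitter T2: 0.06 × 0.28 = 0.0168
  Transmitter T1: 0.11 × 0.11 = 0.0121
  Transmitter T6: 0.04 × 0.158 = 0.00632
  Transmitter T4: 0.24 × 0.115 = 0.0276
  Transmitter T3: 0.4 × 0.12 = 0.048
  Transmitter T5: 0.15 × 0.07 = 0.0105
Total = 0.12132.
P(Transmitter T2 | evidence) = 0.0168 / 0.12132 ≈ 0.1385.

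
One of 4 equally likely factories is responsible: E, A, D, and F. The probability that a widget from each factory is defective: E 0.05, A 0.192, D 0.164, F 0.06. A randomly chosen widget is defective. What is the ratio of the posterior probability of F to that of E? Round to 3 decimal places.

1.200

With a uniform prior (1/4 each), posterior ∝ likelihood:
  E: 0.05
  A: 0.192
  D: 0.164
  F: 0.06
Total = 0.466.
The ratio is 0.06 / 0.05 (the normalizer cancels) = 1.200.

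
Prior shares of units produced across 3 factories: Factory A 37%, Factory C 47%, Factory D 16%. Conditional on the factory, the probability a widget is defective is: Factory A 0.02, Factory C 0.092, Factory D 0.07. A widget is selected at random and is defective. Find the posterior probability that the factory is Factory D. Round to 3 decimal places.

By Bayes' rule, posterior ∝ prior × likelihood:
  Factory A: 0.37 × 0.02 = 0.0074
  Factory C: 0.47 × 0.092 = 0.04324
  Factory D: 0.16 × 0.07 = 0.0112
Total = 0.06184.
P(Factory D | evidence) = 0.0112 / 0.06184 ≈ 0.181.

0.181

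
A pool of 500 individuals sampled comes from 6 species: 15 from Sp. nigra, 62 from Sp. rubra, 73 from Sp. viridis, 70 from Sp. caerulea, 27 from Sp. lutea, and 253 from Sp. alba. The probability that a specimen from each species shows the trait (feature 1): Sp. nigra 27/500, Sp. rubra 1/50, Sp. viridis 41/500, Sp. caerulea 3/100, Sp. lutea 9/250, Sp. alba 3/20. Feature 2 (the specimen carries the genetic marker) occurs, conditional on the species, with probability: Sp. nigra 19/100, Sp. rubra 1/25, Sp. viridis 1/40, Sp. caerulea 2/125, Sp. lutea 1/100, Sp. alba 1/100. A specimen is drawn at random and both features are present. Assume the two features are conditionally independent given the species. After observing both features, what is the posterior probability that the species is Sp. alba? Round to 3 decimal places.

Unnormalized posteriors (prior × likelihood):
  Sp. nigra: 0.03 × 0.054 × 0.19 = 0.0003078
  Sp. rubra: 0.124 × 0.02 × 0.04 = 0.0000992
  Sp. viridis: 0.146 × 0.082 × 0.025 = 0.0002993
  Sp. caerulea: 0.14 × 0.03 × 0.016 = 0.0000672
  Sp. lutea: 0.054 × 0.036 × 0.01 = 0.00001944
  Sp. alba: 0.506 × 0.15 × 0.01 = 0.000759
Total = 0.00155194.
P(Sp. alba | evidence) = 0.000759 / 0.00155194 ≈ 0.489.

0.489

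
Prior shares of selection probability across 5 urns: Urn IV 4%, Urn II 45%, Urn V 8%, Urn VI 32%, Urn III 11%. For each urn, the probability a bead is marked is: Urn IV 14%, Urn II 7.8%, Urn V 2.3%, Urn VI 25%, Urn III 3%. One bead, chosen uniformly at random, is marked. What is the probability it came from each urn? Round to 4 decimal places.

Urn IV 0.0445, Urn II 0.2789, Urn V 0.0146, Urn VI 0.6357, Urn III 0.0262

By Bayes' rule, posterior ∝ prior × likelihood:
  Urn IV: 0.04 × 0.14 = 0.0056
  Urn II: 0.45 × 0.078 = 0.0351
  Urn V: 0.08 × 0.023 = 0.00184
  Urn VI: 0.32 × 0.25 = 0.08
  Urn III: 0.11 × 0.03 = 0.0033
Total = 0.12584.
P(Urn IV | marked) = 0.0056/0.12584 ≈ 0.0445
P(Urn II | marked) = 0.0351/0.12584 ≈ 0.2789
P(Urn V | marked) = 0.00184/0.12584 ≈ 0.0146
P(Urn VI | marked) = 0.08/0.12584 ≈ 0.6357
P(Urn III | marked) = 0.0033/0.12584 ≈ 0.0262
(Check: 0.0445+0.2789+0.0146+0.6357+0.0262 = 0.9999.)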